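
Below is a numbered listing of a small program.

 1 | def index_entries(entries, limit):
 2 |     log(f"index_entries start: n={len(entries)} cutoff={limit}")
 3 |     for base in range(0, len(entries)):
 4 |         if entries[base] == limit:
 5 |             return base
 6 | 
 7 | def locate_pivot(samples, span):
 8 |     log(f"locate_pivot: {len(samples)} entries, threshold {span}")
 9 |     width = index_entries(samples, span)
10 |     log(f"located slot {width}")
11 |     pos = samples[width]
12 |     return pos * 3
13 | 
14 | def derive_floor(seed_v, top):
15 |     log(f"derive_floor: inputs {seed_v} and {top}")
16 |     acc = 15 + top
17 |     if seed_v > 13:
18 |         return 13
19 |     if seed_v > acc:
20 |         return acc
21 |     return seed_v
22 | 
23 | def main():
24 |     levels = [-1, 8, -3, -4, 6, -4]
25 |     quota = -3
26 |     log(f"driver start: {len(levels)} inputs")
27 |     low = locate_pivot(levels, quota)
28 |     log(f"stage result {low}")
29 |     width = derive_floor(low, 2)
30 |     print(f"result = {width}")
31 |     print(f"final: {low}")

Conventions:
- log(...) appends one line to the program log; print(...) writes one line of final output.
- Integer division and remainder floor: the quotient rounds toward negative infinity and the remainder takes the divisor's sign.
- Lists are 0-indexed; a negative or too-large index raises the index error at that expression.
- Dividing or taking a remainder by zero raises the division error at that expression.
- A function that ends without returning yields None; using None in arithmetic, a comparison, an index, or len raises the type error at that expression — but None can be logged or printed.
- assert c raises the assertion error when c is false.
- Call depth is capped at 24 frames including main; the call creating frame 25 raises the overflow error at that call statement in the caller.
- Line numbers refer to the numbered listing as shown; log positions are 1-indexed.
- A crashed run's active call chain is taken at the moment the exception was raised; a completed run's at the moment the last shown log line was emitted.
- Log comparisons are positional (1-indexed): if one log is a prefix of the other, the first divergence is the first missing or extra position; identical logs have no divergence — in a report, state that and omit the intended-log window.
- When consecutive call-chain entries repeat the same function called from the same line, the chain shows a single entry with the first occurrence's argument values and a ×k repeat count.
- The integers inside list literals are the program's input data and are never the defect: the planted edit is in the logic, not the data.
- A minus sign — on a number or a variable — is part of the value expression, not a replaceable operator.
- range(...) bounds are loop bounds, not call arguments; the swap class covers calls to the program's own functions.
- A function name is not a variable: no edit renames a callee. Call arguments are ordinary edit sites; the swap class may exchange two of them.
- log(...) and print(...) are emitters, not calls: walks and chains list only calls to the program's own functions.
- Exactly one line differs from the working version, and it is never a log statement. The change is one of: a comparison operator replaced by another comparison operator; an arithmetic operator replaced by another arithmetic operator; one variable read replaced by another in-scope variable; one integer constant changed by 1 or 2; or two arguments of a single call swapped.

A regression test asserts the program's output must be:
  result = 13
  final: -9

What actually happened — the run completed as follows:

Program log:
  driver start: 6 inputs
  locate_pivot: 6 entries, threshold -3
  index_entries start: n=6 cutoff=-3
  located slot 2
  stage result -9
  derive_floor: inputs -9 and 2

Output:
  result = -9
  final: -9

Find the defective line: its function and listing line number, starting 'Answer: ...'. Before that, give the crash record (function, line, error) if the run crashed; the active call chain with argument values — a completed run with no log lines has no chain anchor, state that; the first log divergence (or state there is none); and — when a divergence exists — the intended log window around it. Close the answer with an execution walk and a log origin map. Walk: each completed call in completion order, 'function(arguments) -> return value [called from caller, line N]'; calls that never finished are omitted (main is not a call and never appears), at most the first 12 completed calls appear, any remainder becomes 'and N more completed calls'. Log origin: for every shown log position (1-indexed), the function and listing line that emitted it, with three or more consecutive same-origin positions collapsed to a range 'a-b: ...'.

Answer: the defect is in derive_floor at line 17.
Key fact: Every logged value matches the working version; the printed result is what differs.
Call chain: main -> derive_floor(-9, 2) (called at line 29).
First divergence: there is none — every log position agrees.
Execution walk:
  index_entries([-1, 8, -3, -4, 6, -4], -3) -> 2  [called from locate_pivot, line 9]
  locate_pivot([-1, 8, -3, -4, 6, -4], -3) -> -9  [called from main, line 27]
  derive_floor(-9, 2) -> -9  [called from main, line 29]
Log origins:
  1: logged in main at line 26
  2: logged in locate_pivot at line 8
  3: logged in index_entries at line 2
  4: logged in locate_pivot at line 10
  5: logged in main at line 28
  6: logged in derive_floor at line 15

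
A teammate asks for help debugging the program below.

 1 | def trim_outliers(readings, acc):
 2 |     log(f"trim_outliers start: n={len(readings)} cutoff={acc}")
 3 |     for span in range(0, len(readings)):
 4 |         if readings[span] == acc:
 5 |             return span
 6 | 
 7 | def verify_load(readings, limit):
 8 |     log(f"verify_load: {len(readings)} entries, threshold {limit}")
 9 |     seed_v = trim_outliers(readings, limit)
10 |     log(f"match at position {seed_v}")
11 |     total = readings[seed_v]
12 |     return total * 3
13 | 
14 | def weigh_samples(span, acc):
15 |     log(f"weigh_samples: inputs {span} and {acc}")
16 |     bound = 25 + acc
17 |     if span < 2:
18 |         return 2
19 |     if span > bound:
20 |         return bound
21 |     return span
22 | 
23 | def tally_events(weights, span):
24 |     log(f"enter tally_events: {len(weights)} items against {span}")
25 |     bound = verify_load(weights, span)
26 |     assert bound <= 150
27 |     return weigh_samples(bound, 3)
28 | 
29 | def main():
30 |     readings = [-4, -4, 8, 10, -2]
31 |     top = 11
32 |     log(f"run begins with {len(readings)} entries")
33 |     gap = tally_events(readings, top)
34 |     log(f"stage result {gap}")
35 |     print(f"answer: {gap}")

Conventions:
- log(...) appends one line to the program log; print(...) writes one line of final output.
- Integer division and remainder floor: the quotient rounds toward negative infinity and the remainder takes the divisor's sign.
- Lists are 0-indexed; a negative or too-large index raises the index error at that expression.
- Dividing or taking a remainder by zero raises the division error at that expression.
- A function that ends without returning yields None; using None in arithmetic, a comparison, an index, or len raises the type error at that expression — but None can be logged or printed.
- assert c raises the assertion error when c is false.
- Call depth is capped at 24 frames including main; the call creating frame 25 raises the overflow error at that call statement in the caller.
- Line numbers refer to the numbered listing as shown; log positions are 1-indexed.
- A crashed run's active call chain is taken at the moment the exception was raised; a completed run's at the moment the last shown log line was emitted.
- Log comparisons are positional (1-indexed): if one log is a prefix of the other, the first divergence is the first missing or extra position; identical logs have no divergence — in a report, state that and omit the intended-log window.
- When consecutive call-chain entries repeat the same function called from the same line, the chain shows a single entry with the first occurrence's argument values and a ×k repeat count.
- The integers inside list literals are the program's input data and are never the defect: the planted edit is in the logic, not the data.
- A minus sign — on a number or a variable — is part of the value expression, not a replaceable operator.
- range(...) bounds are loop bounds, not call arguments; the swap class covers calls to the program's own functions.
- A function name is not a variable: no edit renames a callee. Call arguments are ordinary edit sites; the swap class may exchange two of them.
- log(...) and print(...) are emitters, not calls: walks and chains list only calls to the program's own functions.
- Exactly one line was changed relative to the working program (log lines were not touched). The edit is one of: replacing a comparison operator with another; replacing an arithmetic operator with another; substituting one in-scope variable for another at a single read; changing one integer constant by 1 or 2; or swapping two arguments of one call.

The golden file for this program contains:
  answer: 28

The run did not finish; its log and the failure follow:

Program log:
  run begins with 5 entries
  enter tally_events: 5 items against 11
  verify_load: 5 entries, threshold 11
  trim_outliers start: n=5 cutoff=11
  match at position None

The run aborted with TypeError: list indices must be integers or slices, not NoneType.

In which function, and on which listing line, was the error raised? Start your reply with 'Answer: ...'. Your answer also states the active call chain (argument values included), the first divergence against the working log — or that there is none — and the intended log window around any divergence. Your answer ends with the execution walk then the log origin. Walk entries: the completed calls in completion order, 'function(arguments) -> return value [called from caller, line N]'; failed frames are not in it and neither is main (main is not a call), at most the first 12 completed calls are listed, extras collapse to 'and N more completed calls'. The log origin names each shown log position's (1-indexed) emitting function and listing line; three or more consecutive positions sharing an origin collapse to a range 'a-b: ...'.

Answer: the error was raised in verify_load, line 11.
The tell: Position 2 is the first bad log line: 'enter tally_events: 5 items against 11' should read 'enter tally_events: 5 items against 10'.
Call chain: main -> tally_events([-4, -4, 8, 10, -2], 11) (called at line 33) -> verify_load([-4, -4, 8, 10, -2], 11) (called at line 25).
First divergence: position 2 — shown 'enter tally_events: 5 items against 11', intended 'enter tally_events: 5 items against 10'.
Intended log window:
  1: run begins with 5 entries
  2: enter tally_events: 5 items against 10
  3: verify_load: 5 entries, threshold 10
Execution walk:
  trim_outliers([-4, -4, 8, 10, -2], 11) -> None  [called from verify_load, line 9]
Origin of each log line:
  1: from main, line 32
  2: from tally_events, line 24
  3: from verify_load, line 8
  4: from trim_outliers, line 2
  5: from verify_load, line 10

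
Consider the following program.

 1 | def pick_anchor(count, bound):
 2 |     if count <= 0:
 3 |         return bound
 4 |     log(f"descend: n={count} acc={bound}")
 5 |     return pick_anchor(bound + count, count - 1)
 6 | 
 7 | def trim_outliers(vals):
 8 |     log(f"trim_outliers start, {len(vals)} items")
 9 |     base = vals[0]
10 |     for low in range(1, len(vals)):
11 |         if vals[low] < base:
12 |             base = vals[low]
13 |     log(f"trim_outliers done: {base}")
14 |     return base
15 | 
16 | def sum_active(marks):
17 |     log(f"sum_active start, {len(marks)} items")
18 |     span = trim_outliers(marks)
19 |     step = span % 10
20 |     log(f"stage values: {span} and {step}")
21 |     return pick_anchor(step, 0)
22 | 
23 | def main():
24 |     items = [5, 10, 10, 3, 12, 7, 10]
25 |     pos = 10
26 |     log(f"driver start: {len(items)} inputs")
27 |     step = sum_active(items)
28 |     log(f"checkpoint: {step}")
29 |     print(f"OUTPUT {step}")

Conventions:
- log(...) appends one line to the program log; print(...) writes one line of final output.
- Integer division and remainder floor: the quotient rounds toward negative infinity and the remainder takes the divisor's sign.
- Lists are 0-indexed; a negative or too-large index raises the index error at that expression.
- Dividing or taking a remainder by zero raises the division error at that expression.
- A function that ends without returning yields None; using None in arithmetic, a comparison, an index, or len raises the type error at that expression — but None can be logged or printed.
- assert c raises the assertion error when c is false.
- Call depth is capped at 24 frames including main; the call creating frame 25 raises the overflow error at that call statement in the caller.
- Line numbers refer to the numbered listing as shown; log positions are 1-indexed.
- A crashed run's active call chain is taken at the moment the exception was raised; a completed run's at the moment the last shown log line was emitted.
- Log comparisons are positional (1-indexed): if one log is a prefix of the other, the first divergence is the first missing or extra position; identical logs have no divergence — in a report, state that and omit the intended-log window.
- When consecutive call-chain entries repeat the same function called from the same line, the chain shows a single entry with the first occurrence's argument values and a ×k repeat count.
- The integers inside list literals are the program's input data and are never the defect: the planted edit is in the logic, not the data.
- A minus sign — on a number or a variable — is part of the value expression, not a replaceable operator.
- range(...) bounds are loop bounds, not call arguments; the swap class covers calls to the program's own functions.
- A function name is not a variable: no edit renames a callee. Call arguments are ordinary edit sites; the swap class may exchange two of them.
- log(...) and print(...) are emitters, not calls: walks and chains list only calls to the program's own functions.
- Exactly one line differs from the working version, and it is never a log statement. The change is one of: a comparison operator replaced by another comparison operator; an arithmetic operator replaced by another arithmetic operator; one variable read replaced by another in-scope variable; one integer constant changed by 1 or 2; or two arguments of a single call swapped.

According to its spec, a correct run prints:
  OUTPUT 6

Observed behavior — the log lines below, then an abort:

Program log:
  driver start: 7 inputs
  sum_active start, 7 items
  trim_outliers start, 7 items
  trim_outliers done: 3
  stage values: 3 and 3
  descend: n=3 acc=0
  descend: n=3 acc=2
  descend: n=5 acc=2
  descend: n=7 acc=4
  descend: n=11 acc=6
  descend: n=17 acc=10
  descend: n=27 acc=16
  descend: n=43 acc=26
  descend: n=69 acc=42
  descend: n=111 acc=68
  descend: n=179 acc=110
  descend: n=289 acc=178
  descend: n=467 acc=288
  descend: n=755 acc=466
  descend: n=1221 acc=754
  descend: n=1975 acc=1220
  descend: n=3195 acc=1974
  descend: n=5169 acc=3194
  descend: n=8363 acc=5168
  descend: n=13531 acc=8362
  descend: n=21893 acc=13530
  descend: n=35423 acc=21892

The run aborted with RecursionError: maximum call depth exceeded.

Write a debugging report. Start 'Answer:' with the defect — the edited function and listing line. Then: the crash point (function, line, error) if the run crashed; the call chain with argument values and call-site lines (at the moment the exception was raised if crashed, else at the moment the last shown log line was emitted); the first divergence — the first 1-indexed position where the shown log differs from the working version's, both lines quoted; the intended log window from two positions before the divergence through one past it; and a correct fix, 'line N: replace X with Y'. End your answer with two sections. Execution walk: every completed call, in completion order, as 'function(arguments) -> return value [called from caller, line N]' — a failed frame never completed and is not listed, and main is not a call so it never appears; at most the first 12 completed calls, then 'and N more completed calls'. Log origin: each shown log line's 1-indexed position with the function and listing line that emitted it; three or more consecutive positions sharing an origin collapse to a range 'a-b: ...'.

Answer: the defect is in pick_anchor at line 5.
Core observation: Everything matches until log position 7, which reads 'descend: n=3 acc=2' in place of 'descend: n=2 acc=3'.
Crash: pick_anchor, line 5, RecursionError.
Call chain: main -> sum_active([5, 10, 10, 3, 12, 7, 10]) (called at line 27) -> pick_anchor(3, 0) (called at line 21) -> pick_anchor(3, 2) (called at line 5) ×21.
First divergence: position 7 — shown 'descend: n=3 acc=2', intended 'descend: n=2 acc=3'.
Intended log window:
  5: stage values: 3 and 3
  6: descend: n=3 acc=0
  7: descend: n=2 acc=3
  8: descend: n=1 acc=5
Execution walk:
  trim_outliers([5, 10, 10, 3, 12, 7, 10]) -> 3  [called from sum_active, line 18]
Origin of each log line:
  1 — main, line 26
  2 — sum_active, line 17
  3 — trim_outliers, line 8
  4 — trim_outliers, line 13
  5 — sum_active, line 20
  6-27 — pick_anchor, line 4
A correct fix: line 5: replace `pick_anchor(bound + count, count - 1)` with `pick_anchor(count - 1, bound + count)`.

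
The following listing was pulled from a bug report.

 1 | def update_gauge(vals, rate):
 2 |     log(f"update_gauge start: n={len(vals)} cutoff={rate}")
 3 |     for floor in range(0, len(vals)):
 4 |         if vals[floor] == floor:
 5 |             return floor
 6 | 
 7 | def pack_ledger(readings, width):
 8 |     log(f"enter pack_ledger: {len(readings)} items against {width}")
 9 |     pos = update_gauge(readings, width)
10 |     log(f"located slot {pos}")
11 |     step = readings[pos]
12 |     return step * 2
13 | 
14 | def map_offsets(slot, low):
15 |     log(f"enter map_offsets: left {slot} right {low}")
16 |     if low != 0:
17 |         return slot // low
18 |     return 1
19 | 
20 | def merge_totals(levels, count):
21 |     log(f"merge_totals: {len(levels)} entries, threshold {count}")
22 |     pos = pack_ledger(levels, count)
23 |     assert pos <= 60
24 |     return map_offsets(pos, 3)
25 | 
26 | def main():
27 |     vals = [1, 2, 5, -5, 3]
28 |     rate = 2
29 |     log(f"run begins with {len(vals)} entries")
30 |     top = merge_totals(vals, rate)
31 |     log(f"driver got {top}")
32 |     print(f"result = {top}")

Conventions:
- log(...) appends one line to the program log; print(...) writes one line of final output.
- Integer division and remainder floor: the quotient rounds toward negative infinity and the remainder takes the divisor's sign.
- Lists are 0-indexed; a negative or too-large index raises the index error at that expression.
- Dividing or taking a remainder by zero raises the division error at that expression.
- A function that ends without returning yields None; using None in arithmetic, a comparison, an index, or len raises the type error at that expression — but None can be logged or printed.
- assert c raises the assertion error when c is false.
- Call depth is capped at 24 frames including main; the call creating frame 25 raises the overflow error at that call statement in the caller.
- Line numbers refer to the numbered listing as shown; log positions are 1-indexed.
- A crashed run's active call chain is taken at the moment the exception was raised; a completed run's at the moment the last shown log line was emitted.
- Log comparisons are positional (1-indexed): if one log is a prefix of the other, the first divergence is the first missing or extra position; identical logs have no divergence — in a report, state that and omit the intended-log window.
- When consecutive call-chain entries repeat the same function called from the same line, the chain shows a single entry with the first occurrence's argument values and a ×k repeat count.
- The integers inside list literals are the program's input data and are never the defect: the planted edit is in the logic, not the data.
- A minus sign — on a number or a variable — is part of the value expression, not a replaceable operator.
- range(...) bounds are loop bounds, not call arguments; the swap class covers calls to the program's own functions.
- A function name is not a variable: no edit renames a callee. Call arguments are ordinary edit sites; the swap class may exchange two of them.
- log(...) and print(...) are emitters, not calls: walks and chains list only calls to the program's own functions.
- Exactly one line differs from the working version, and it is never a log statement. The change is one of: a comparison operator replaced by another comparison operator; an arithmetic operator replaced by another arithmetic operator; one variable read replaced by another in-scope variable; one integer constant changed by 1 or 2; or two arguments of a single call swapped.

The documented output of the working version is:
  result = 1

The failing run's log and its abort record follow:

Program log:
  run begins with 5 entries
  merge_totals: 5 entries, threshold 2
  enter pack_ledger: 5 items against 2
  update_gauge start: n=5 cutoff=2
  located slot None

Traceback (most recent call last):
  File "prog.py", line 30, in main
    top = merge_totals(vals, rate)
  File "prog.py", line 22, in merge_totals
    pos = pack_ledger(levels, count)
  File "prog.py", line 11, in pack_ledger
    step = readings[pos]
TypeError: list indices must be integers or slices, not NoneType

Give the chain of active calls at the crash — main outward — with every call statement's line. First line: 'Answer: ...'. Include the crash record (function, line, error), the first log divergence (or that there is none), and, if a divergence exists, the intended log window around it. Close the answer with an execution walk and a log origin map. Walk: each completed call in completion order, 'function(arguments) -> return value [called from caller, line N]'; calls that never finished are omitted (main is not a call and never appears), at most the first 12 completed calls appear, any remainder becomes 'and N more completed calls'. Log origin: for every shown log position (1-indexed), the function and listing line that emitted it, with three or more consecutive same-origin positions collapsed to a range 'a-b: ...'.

Answer: main -> merge_totals (called at line 30) -> pack_ledger (called at line 22).
The tell: The log first diverges at position 5: the faulty run prints 'located slot None' where the working version prints 'located slot 1'.
Crash: pack_ledger, line 11, TypeError.
First divergence: position 5; shown 'located slot None' vs intended 'located slot 1'.
Intended log window:
  3: enter pack_ledger: 5 items against 2
  4: update_gauge start: n=5 cutoff=2
  5: located slot 1
  6: enter map_offsets: left 4 right 3
Execution walk:
  update_gauge([1, 2, 5, -5, 3], 2) -> None  [called from pack_ledger, line 9]
Log origins:
  1 — main, line 29
  2 — merge_totals, line 21
  3 — pack_ledger, line 8
  4 — update_gauge, line 2
  5 — pack_ledger, line 10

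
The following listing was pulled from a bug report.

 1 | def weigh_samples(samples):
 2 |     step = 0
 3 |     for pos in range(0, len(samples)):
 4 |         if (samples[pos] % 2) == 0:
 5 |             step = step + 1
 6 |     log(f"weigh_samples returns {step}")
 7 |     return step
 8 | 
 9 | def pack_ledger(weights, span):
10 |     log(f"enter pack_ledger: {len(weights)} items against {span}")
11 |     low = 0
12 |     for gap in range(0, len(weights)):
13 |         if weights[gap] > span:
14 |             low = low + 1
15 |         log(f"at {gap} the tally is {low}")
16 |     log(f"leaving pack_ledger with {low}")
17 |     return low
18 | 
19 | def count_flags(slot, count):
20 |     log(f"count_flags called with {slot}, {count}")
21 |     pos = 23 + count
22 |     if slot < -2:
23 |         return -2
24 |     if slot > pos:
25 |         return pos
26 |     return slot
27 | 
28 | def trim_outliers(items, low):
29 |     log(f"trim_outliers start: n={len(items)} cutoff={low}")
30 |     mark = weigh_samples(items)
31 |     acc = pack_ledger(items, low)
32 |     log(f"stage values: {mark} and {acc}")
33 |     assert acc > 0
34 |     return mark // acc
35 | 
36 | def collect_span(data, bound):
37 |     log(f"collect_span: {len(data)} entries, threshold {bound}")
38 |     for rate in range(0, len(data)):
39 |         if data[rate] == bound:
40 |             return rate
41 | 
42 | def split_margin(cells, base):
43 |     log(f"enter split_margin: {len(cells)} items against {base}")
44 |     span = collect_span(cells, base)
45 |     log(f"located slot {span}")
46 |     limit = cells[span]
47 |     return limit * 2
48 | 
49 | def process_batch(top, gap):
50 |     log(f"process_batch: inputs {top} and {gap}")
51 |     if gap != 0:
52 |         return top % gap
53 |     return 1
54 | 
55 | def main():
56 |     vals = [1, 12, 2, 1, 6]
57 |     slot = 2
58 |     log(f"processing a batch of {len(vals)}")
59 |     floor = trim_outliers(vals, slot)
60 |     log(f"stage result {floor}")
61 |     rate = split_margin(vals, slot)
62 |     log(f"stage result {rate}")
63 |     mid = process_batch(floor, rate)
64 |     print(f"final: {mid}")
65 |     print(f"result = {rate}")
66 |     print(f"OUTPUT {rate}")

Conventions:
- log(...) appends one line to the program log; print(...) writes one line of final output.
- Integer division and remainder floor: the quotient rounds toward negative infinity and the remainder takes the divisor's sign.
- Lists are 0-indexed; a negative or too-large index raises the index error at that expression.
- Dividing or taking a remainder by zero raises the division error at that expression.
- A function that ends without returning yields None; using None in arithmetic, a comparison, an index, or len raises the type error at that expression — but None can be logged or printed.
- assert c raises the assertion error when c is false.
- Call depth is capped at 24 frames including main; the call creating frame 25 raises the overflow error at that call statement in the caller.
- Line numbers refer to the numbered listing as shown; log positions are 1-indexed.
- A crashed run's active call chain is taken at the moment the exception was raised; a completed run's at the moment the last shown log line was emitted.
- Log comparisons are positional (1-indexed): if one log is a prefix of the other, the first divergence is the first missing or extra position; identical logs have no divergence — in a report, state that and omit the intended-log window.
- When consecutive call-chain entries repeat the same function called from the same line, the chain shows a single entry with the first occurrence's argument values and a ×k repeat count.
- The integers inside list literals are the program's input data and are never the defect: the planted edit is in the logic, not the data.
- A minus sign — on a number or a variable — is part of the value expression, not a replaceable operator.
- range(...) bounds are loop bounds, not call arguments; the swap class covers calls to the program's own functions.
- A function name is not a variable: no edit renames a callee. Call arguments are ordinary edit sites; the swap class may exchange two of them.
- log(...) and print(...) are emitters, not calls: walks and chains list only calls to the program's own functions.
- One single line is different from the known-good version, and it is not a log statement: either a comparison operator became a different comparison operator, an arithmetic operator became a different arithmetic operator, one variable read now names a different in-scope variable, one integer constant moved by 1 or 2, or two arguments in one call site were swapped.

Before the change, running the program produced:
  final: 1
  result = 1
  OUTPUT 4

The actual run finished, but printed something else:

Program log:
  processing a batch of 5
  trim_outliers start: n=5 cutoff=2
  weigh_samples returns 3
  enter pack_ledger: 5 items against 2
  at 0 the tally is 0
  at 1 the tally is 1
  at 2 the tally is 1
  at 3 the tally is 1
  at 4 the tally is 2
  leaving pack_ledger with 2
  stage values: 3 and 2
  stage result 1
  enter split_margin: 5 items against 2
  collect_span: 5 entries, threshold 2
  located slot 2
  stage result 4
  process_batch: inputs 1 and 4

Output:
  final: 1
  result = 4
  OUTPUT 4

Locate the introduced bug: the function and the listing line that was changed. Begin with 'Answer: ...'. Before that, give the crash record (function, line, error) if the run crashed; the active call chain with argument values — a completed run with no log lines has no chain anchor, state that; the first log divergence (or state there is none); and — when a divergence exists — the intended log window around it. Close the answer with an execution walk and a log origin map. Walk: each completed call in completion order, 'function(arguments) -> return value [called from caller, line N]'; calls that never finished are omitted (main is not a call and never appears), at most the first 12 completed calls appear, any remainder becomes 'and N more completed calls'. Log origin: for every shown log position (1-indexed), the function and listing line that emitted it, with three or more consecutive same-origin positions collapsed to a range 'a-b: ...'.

Answer: the defect is in main at line 65.
Key fact: The two runs log identically and part ways only at the printed values.
Call chain: main -> process_batch(1, 4) (called at line 63).
First divergence: none — the logs agree in full.
Execution walk:
  weigh_samples([1, 12, 2, 1, 6]) -> 3  [called from trim_outliers, line 30]
  pack_ledger([1, 12, 2, 1, 6], 2) -> 2  [called from trim_outliers, line 31]
  trim_outliers([1, 12, 2, 1, 6], 2) -> 1  [called from main, line 59]
  collect_span([1, 12, 2, 1, 6], 2) -> 2  [called from split_margin, line 44]
  split_margin([1, 12, 2, 1, 6], 2) -> 4  [called from main, line 61]
  process_batch(1, 4) -> 1  [called from main, line 63]
Log origins:
  1: logged in main at line 58
  2: logged in trim_outliers at line 29
  3: logged in weigh_samples at line 6
  4: logged in pack_ledger at line 10
  5-9: logged in pack_ledger at line 15
  10: logged in pack_ledger at line 16
  11: logged in trim_outliers at line 32
  12: logged in main at line 60
  13: logged in split_margin at line 43
  14: logged in collect_span at line 37
  15: logged in split_margin at line 45
  16: logged in main at line 62
  17: logged in process_batch at line 50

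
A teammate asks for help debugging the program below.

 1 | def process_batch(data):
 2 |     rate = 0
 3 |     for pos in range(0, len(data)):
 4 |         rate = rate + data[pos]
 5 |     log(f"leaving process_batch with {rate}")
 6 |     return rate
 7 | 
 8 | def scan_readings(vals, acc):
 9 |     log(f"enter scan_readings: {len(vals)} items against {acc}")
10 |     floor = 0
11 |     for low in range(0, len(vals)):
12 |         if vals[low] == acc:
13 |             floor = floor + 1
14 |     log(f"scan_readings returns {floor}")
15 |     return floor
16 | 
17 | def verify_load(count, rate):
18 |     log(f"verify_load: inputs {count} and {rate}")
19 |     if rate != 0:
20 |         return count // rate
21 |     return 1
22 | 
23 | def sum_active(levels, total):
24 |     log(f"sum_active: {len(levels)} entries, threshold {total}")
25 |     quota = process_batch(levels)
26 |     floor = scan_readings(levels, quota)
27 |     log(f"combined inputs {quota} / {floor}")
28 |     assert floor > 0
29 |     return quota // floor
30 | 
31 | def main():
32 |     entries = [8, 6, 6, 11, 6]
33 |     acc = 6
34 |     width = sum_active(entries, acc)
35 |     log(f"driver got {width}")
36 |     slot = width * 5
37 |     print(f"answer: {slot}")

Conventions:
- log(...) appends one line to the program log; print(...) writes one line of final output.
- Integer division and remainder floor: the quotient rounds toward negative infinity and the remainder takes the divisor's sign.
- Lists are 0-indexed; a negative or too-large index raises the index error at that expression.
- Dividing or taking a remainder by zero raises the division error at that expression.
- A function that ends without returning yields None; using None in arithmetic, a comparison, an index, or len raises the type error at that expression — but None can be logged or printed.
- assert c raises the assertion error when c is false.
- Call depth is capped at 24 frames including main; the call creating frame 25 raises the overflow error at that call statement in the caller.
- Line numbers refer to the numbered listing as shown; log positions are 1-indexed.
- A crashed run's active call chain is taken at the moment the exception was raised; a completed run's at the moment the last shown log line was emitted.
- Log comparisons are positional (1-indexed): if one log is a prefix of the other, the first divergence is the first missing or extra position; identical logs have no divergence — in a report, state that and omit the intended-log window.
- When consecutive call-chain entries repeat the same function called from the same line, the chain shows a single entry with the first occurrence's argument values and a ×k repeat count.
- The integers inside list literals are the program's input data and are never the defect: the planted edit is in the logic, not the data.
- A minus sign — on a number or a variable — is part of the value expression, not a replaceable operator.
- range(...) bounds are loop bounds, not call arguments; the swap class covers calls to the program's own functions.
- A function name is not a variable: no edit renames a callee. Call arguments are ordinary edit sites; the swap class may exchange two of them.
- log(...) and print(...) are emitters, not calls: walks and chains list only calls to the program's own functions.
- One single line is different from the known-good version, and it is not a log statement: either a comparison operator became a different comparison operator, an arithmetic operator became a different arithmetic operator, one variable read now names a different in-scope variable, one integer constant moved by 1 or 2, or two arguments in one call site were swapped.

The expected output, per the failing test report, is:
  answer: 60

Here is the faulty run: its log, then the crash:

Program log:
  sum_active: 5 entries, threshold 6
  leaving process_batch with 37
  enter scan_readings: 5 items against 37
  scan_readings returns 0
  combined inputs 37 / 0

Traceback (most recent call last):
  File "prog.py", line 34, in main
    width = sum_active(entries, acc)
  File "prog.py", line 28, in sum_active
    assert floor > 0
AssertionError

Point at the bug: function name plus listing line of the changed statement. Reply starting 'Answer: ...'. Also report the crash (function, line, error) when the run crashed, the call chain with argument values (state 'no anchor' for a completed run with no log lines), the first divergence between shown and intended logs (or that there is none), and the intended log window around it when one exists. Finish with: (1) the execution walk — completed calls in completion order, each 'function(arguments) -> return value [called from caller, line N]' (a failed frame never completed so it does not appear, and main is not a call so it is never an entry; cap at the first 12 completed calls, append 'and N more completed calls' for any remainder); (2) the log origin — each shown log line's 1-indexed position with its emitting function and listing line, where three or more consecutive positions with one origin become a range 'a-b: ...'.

Answer: the defect is in sum_active at line 26.
Key observation: Position 3 is the first bad log line: 'enter scan_readings: 5 items against 37' should read 'enter scan_readings: 5 items against 6'.
Crash: sum_active, line 28, AssertionError.
Call chain: main -> sum_active([8, 6, 6, 11, 6], 6) (called at line 34).
First divergence: position 3 — the shown line 'enter scan_readings: 5 items against 37' should read 'enter scan_readings: 5 items against 6'.
Intended log window:
  1: sum_active: 5 entries, threshold 6
  2: leaving process_batch with 37
  3: enter scan_readings: 5 items against 6
  4: scan_readings returns 3
Execution walk:
  process_batch([8, 6, 6, 11, 6]) -> 37  [called from sum_active, line 25]
  scan_readings([8, 6, 6, 11, 6], 37) -> 0  [called from sum_active, line 26]
Log origin:
  1: from sum_active, line 24
  2: from process_batch, line 5
  3: from scan_readings, line 9
  4: from scan_readings, line 14
  5: from sum_active, line 27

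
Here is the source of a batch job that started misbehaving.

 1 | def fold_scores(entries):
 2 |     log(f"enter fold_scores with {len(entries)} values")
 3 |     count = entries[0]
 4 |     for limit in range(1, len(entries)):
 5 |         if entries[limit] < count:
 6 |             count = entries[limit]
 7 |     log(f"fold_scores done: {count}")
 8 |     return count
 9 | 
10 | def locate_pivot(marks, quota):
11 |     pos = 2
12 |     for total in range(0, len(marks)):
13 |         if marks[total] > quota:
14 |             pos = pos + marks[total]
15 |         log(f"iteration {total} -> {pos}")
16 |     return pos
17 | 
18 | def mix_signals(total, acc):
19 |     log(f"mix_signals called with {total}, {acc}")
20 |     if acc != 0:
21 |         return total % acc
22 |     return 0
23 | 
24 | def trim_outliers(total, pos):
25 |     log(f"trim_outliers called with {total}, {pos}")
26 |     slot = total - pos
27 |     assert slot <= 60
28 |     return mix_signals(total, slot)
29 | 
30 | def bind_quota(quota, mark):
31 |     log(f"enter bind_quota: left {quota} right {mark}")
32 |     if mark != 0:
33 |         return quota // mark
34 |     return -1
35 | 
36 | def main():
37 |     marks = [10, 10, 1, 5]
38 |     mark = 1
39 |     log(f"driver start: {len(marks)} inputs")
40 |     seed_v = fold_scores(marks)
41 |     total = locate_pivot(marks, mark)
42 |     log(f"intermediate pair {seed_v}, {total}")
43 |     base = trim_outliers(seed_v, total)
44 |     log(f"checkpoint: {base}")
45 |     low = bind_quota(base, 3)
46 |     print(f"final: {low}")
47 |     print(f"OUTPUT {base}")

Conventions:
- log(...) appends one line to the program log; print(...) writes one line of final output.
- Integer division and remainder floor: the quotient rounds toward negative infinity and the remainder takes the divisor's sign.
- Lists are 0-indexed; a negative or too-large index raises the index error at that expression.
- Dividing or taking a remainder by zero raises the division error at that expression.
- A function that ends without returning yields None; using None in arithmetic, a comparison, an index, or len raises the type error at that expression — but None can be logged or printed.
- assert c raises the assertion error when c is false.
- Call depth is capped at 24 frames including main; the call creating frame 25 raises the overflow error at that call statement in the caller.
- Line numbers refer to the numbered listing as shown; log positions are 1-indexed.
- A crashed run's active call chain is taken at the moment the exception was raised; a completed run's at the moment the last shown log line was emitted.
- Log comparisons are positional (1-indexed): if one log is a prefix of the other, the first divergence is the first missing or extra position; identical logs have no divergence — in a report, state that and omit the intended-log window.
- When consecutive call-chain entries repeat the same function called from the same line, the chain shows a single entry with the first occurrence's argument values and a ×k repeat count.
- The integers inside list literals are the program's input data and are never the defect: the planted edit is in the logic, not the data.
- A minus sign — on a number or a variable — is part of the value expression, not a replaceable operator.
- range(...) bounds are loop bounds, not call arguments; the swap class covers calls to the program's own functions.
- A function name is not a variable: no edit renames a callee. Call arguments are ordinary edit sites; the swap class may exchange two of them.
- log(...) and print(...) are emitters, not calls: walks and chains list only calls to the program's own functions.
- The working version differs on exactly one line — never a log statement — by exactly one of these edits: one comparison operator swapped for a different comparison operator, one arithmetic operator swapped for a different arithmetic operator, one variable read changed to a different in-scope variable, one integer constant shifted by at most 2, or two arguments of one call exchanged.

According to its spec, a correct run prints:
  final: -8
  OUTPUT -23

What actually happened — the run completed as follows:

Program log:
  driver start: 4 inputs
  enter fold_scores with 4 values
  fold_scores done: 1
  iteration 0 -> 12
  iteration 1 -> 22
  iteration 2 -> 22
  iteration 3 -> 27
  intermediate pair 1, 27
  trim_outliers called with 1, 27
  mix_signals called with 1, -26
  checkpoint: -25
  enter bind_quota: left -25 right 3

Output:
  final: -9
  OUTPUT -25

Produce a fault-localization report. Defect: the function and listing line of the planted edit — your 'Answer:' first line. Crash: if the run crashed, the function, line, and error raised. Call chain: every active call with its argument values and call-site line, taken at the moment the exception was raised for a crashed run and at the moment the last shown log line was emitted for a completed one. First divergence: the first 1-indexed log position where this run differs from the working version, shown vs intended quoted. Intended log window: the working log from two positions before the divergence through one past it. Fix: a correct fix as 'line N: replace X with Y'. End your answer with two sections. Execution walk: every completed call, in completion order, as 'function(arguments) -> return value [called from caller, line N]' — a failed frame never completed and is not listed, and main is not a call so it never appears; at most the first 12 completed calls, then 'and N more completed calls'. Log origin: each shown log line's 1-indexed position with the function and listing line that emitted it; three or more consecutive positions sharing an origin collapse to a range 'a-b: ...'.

Answer: the defect is in locate_pivot at line 11.
Key fact: At log position 4 the runs split — shown 'iteration 0 -> 12', but the working version logs 'iteration 0 -> 10'.
Call chain: main -> bind_quota(-25, 3) (called at line 45).
First divergence: at position 4 the run shows 'iteration 0 -> 12' where the working version logs 'iteration 0 -> 10'.
Intended log window:
  2: enter fold_scores with 4 values
  3: fold_scores done: 1
  4: iteration 0 -> 10
  5: iteration 1 -> 20
Execution walk:
  fold_scores([10, 10, 1, 5]) -> 1  [called from main, line 40]
  locate_pivot([10, 10, 1, 5], 1) -> 27  [called from main, line 41]
  mix_signals(1, -26) -> -25  [called from trim_outliers, line 28]
  trim_outliers(1, 27) -> -25  [called from main, line 43]
  bind_quota(-25, 3) -> -9  [called from main, line 45]
Origin of each log line:
  1: from main, line 39
  2: from fold_scores, line 2
  3: from fold_scores, line 7
  4-7: from locate_pivot, line 15
  8: from main, line 42
  9: from trim_outliers, line 25
  10: from mix_signals, line 19
  11: from main, line 44
  12: from bind_quota, line 31
A correct fix: line 11: replace `2` with `0`.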